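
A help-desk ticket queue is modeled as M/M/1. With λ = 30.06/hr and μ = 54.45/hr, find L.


ρ = λ/μ = 30.06/54.45 = 0.5521
L = ρ/(1−ρ) = 0.5521/(1 − 0.5521) = 0.5521/0.4479 = 1.2325

Final: 1.2325


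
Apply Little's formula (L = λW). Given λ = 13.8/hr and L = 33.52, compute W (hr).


W = L/λ = 33.52/13.8 = 2.4290 hr

Final: 2.4290 hr


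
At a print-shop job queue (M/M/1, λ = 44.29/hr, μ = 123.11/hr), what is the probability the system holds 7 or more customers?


ρ = 44.29/123.11 = 0.3598
P(N ≥ n) = ρ^n = 0.3598^7 = 0.0007800

Final: 0.0007800


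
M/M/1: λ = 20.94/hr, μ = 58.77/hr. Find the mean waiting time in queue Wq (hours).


ρ = 20.94/58.77 = 0.3563
Wq = ρ/(μ−λ) = 0.3563/(58.77 − 20.94) = 0.3563/37.83 = 0.009419 hr

Final: 0.009419 hr


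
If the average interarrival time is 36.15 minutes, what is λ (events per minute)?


λ = 1/(interarrival time) in consistent units.
1 minute = 1 min, so λ = 1/36.15 = 0.02766 per minute

Final: 0.02766 /min


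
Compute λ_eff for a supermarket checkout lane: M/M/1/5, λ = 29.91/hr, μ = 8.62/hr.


ρ = 3.4698; P_K = (1−ρ)ρ^5/(1−ρ^6) = 0.712210
λ_eff = λ(1 − P_K) = 29.91·(1 − 0.712210) = 29.91·0.287790 = 8.6078 /hr

Final: 8.6078 /hr


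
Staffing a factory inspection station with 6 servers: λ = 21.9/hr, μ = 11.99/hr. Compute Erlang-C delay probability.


a = λ/μ = 1.8265; ρ = a/6 = 0.3044
P₀ = 0.160836 (from M/M/c formula)
C(c,a) = [a^c/(c!(1−ρ))]·P₀ = [37.13211/(720·0.6956)]·0.160836
= 0.07414·0.160836 = 0.011925

Final: 0.011925


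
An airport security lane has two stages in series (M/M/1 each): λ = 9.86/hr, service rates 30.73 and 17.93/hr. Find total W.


Each node sees arrival rate λ = 9.86/hr (tandem ⇒ throughput preserved).
W₁ = 1/(μ₁−λ) = 1/(30.73−9.86) = 0.04792 hr
W₂ = 1/(μ₂−λ) = 1/(17.93−9.86) = 0.12392 hr
W_total = W₁ + W₂ = 0.04792 + 0.12392 = 0.17183 hr

Final: 0.17183 hr


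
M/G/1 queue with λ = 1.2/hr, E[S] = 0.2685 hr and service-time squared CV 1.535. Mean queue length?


ρ = λ·E[S] = 1.2·0.2685 = 0.3222
Lq = ρ²(1+C_s²)/(2(1−ρ)) = 0.1038·(1+1.535)/(2·0.6778)
= 0.1038·2.5350/1.3556 = 0.19413

Final: 0.19413


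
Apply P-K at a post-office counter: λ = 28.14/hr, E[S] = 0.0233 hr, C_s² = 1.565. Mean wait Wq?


ρ = λ·E[S] = 28.14·0.0233 = 0.6557
E[S²] = E[S]²(1+C_s²) = 0.0233²·(1+1.565) = 0.001393
Wq = λ·E[S²]/(2(1−ρ)) = 28.14·0.001393/(2·0.3443) = 0.05690 hr

Final: 0.05690 hr


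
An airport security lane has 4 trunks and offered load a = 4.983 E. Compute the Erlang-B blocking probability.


B(c,a) = (a^c/c!) / Σ_{k=0}^{c} a^k/k!
a^4/4! = 25.689302
Σ terms (k=0..4): 1.00000 + 4.98300 + 12.41514 + 20.62156 + 25.68930 = 64.709002
B = 25.689302/64.709002 = 0.396997

Final: 0.396997


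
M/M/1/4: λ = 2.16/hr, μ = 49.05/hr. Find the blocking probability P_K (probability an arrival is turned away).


ρ = λ/μ = 2.16/49.05 = 0.04404
P_K = (1−ρ)ρ^K/(1−ρ^(K+1)) = (0.9560·0.000003761)/(1 − 0.0000001656)
= 0.000003595/1.000000 = 0.000003595

Final: 0.000003595


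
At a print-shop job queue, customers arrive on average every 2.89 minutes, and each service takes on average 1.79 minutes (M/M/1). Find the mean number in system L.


λ = 60/2.89 = 20.7612 /hr
μ = 60/1.79 = 33.5196 /hr
ρ = λ/μ = 20.7612/33.5196 = 0.6194
L = ρ/(1−ρ) = 0.6194/0.3806 = 1.6273

Final: 1.6273


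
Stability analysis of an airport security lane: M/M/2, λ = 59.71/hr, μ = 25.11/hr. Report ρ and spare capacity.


Total capacity cμ = 2·25.11 = 50.22/hr
ρ = λ/(cμ) = 59.71/50.22 = 1.1890
Stable ⇔ ρ < 1: NO
Spare capacity = cμ − λ = 50.22 − 59.71 = -9.49/hr

Final: ρ = 1.1890; unstable; margin = -9.49/hr


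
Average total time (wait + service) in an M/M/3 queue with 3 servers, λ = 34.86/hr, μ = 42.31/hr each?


a = 0.8239; ρ = 0.2746; P₀ = 0.436328
Lq = P₀·a^c·ρ/(c!(1−ρ)²) = 0.02123
Wq = Lq/λ = 0.02123/34.86 = 0.0006090 hr
W = Wq + 1/μ = 0.0006090 + 0.02364 = 0.02424 hr

Final: 0.02424 hr


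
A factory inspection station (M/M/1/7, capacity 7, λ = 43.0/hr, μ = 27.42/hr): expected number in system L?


ρ = 43.0/27.42 = 1.5682
L = ρ[1 − (K+1)ρ^K + Kρ^(K+1)] / [(1−ρ)(1−ρ^(K+1))]
Numerator: 1.5682·(1 − 8·23.324215 + 7·36.576997) = 110.472137
Denominator: (-0.5682)·(-35.576997) = 20.214792
L = 110.472137/20.214792 = 5.4649

Final: 5.4649


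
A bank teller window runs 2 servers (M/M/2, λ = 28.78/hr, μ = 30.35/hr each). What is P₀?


a = λ/μ = 28.78/30.35 = 0.9483; ρ = a/c = 0.4741
Σ_{k=0}^{1} a^k/k! (terms k=0..1) = 1.00000 + 0.94827 = 1.94827
Tail: a^2/(2!(1−ρ)) = 0.89922/(2·0.5259) = 0.85499
P₀ = 1/(1.94827 + 0.85499) = 1/2.80326 = 0.356728

Final: 0.356728


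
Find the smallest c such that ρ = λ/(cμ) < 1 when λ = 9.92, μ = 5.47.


Stability requires cμ > λ ⇔ c > λ/μ.
λ/μ = 9.92/5.47 = 1.8135
Minimum integer c = ⌊1.8135⌋ + 1 = 2
Check: 2·5.47 = 10.94 > 9.92, while 1·5.47 = 5.47 ≤ 9.92

Final: 2 servers


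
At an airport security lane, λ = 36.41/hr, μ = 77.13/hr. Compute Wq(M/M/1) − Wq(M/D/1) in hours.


ρ = 36.41/77.13 = 0.4721
Wq(M/M/1) = ρ/(μ−λ) = 0.4721/40.72 = 0.01159 hr
Wq(M/D/1) = ρ/(2(μ−λ)) = 0.005796 hr
Savings = 0.01159 − 0.005796 = 0.005796 hr

Final: 0.005796 hr


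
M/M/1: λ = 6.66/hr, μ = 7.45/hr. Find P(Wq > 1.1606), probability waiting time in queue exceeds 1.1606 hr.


ρ = 6.66/7.45 = 0.8940
P(Wq > t) = ρ·e^{−(μ−λ)t} = 0.8940·e^{−0.9169}
= 0.8940·0.399767 = 0.357375

Final: 0.357375


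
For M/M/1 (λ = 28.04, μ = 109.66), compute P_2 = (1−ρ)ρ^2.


ρ = 28.04/109.66 = 0.2557
P_n = (1−ρ)·ρ^n = (1 − 0.2557)·0.2557^2 = 0.7443·0.065382 = 0.048664

Final: 0.048664


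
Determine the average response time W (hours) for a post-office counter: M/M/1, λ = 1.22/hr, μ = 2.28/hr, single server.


W = 1/(μ−λ) = 1/(2.28 − 1.22) = 1/1.06 = 0.9434 hr

Final: 0.9434 hr


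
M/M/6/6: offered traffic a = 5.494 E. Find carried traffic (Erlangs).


B(6,5.494) = 0.228582 (Erlang-B)
Carried load = a(1 − B) = 5.494·(1 − 0.228582) = 5.494·0.771418 = 4.2382 E

Final: 4.2382 Erlangs


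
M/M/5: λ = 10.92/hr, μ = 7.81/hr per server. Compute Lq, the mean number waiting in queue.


a = λ/μ = 1.3982; ρ = a/5 = 0.2796
P₀ = 0.246771
Lq = P₀·a^c·ρ / (c!·(1−ρ)²) = 0.246771·5.34390·0.2796/(120·0.51892)
= 0.005922

Final: 0.005922


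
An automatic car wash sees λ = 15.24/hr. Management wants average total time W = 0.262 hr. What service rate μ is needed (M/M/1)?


W = 1/(μ−λ) ⇒ μ − λ = 1/W = 1/0.262 = 3.8168
μ = λ + 1/W = 15.24 + 3.8168 = 19.0568 per hr

Final: 19.0568 /hr


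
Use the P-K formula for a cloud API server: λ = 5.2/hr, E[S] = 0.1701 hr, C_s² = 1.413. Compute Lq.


ρ = λ·E[S] = 5.2·0.1701 = 0.8845
Lq = ρ²(1+C_s²)/(2(1−ρ)) = 0.7824·(1+1.413)/(2·0.1155)
= 0.7824·2.4130/0.2310 = 8.17402

Final: 8.17402


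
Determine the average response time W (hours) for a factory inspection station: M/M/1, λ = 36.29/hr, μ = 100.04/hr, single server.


W = 1/(μ−λ) = 1/(100.04 − 36.29) = 1/63.75 = 0.01569 hr

Final: 0.01569 hr


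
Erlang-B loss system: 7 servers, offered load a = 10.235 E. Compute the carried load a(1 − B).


B(7,10.235) = 0.419371 (Erlang-B)
Carried load = a(1 − B) = 10.235·(1 − 0.419371) = 10.235·0.580629 = 5.9427 E

Final: 5.9427 Erlangs


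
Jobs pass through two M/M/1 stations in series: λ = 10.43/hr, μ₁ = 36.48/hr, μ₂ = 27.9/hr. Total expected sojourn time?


Each node sees arrival rate λ = 10.43/hr (tandem ⇒ throughput preserved).
W₁ = 1/(μ₁−λ) = 1/(36.48−10.43) = 0.03839 hr
W₂ = 1/(μ₂−λ) = 1/(27.9−10.43) = 0.05724 hr
W_total = W₁ + W₂ = 0.03839 + 0.05724 = 0.09563 hr

Final: 0.09563 hr


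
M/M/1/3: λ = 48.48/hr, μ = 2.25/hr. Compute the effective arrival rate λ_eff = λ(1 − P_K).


ρ = 21.5467; P_K = (1−ρ)ρ^3/(1−ρ^4) = 0.953594
λ_eff = λ(1 − P_K) = 48.48·(1 − 0.953594) = 48.48·0.046406 = 2.2498 /hr

Final: 2.2498 /hr


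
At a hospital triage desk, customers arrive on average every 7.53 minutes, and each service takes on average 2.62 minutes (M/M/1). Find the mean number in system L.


λ = 60/7.53 = 7.9681 /hr
μ = 60/2.62 = 22.9008 /hr
ρ = λ/μ = 7.9681/22.9008 = 0.3479
L = ρ/(1−ρ) = 0.3479/0.6521 = 0.5336

Final: 0.5336


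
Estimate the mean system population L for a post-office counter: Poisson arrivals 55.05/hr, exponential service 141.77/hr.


ρ = λ/μ = 55.05/141.77 = 0.3883
L = ρ/(1−ρ) = 0.3883/(1 − 0.3883) = 0.3883/0.6117 = 0.6348

Final: 0.6348


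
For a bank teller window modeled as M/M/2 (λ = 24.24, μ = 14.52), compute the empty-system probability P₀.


a = λ/μ = 24.24/14.52 = 1.6694; ρ = a/c = 0.8347
Σ_{k=0}^{1} a^k/k! (terms k=0..1) = 1.00000 + 1.66942 = 2.66942
Tail: a^2/(2!(1−ρ)) = 2.78697/(2·0.1653) = 8.43058
P₀ = 1/(2.66942 + 8.43058) = 1/11.10000 = 0.090090

Final: 0.090090


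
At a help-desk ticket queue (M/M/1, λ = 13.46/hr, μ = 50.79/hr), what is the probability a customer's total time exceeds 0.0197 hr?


W ~ Exponential(μ−λ) for M/M/1.
μ − λ = 50.79 − 13.46 = 37.3300
P(W > t) = e^{−(μ−λ)t} = e^{−0.7354} = 0.479313

Final: 0.479313


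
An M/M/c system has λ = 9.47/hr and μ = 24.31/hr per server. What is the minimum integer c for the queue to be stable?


Stability requires cμ > λ ⇔ c > λ/μ.
λ/μ = 9.47/24.31 = 0.3896
Minimum integer c = ⌊0.3896⌋ + 1 = 1
Check: 1·24.31 = 24.31 > 9.47, while 0·24.31 = 0.00 ≤ 9.47

Final: 1 servers


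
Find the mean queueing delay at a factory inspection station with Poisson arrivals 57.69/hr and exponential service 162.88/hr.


ρ = 57.69/162.88 = 0.3542
Wq = ρ/(μ−λ) = 0.3542/(162.88 − 57.69) = 0.3542/105.19 = 0.003367 hr

Final: 0.003367 hr


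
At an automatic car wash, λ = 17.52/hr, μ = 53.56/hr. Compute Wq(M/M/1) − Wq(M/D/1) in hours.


ρ = 17.52/53.56 = 0.3271
Wq(M/M/1) = ρ/(μ−λ) = 0.3271/36.04 = 0.009076 hr
Wq(M/D/1) = ρ/(2(μ−λ)) = 0.004538 hr
Savings = 0.009076 − 0.004538 = 0.004538 hr

Final: 0.004538 hr


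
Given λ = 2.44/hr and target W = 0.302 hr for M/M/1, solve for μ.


W = 1/(μ−λ) ⇒ μ − λ = 1/W = 1/0.302 = 3.3113
μ = λ + 1/W = 2.44 + 3.3113 = 5.7513 per hr

Final: 5.7513 /hr


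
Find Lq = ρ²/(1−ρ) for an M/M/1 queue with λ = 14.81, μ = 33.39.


ρ = 14.81/33.39 = 0.4435
Lq = ρ²/(1−ρ) = 0.1967/0.5565 = 0.3535

Final: 0.3535


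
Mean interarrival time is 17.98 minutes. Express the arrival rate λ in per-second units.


λ = 1/(interarrival time) in consistent units.
1 second = 0.0166667 min, so λ = 0.0166667/17.98 = 0.0009270 per second

Final: 0.0009270 /sec


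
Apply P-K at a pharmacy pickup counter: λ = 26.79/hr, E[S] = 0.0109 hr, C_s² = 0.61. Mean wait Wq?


ρ = λ·E[S] = 26.79·0.0109 = 0.2920
E[S²] = E[S]²(1+C_s²) = 0.0109²·(1+0.61) = 0.0001913
Wq = λ·E[S²]/(2(1−ρ)) = 26.79·0.0001913/(2·0.7080) = 0.003619 hr

Final: 0.003619 hr


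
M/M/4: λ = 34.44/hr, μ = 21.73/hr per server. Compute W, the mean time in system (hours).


a = 1.5849; ρ = 0.3962; P₀ = 0.202436
Lq = P₀·a^c·ρ/(c!(1−ρ)²) = 0.05785
Wq = Lq/λ = 0.05785/34.44 = 0.001680 hr
W = Wq + 1/μ = 0.001680 + 0.04602 = 0.04770 hr

Final: 0.04770 hr


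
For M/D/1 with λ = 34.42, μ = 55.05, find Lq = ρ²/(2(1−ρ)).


ρ = 34.42/55.05 = 0.6252
M/D/1: Lq = ρ²/(2(1−ρ)) = 0.3909/(2·0.3748) = 0.52160

Final: 0.52160


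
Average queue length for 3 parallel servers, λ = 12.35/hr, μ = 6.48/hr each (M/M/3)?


a = λ/μ = 1.9059; ρ = a/3 = 0.6353
P₀ = 0.126814
Lq = P₀·a^c·ρ / (c!·(1−ρ)²) = 0.126814·6.92271·0.6353/(6·0.13301)
= 0.69881

Final: 0.69881


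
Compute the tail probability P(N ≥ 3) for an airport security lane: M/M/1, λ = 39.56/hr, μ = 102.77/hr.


ρ = 39.56/102.77 = 0.3849
P(N ≥ n) = ρ^n = 0.3849^3 = 0.057039

Final: 0.057039


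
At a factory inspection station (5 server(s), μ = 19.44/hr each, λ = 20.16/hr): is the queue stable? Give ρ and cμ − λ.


Total capacity cμ = 5·19.44 = 97.20/hr
ρ = λ/(cμ) = 20.16/97.20 = 0.2074
Stable ⇔ ρ < 1: YES
Spare capacity = cμ − λ = 97.20 − 20.16 = 77.04/hr

Final: ρ = 0.2074; stable; margin = 77.04/hr


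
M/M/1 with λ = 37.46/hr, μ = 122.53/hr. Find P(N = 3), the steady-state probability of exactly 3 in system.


ρ = 37.46/122.53 = 0.3057
P_n = (1−ρ)·ρ^n = (1 − 0.3057)·0.3057^3 = 0.6943·0.028574 = 0.019839

Final: 0.019839


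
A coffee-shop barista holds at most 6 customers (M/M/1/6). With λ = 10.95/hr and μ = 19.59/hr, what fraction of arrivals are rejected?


ρ = λ/μ = 10.95/19.59 = 0.5590
P_K = (1−ρ)ρ^K/(1−ρ^(K+1)) = (0.4410·0.030498)/(1 − 0.017047)
= 0.013451/0.982953 = 0.013684

Final: 0.013684


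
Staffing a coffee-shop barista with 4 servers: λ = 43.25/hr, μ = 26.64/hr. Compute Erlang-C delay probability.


a = λ/μ = 1.6235; ρ = a/4 = 0.4059
P₀ = 0.194485 (from M/M/c formula)
C(c,a) = [a^c/(c!(1−ρ))]·P₀ = [6.94716/(24·0.5941)]·0.194485
= 0.48721·0.194485 = 0.094756

Final: 0.094756


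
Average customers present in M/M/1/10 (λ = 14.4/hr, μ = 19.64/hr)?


ρ = 14.4/19.64 = 0.7332
L = ρ[1 − (K+1)ρ^K + Kρ^(K+1)] / [(1−ρ)(1−ρ^(K+1))]
Numerator: 0.7332·(1 − 11·0.044896 + 10·0.032918) = 0.612454
Denominator: (0.2668)·(0.967082) = 0.258020
L = 0.612454/0.258020 = 2.3737

Final: 2.3737


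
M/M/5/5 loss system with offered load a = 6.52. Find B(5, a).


B(c,a) = (a^c/c!) / Σ_{k=0}^{c} a^k/k!
a^5/5! = 98.187620
Σ terms (k=0..5): 1.00000 + 6.52000 + 21.25520 + 46.19463 + 75.29725 + 98.18762 = 248.454709
B = 98.187620/248.454709 = 0.395193

Final: 0.395193


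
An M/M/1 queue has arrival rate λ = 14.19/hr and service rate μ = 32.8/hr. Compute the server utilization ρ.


ρ = λ/μ = 14.19/32.8 = 0.4326

Final: 0.4326


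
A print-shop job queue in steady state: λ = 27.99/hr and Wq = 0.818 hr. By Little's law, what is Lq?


Lq = λWq = 27.99·0.818 = 22.8958

Final: 22.8958


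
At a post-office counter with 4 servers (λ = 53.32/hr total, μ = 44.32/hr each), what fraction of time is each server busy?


ρ = λ/(cμ) = 53.32/(4·44.32) = 53.32/177.28 = 0.3008

Final: 0.3008


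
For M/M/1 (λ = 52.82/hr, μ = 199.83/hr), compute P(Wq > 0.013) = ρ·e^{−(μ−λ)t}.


ρ = 52.82/199.83 = 0.2643
P(Wq > t) = ρ·e^{−(μ−λ)t} = 0.2643·e^{−1.9111}
= 0.2643·0.147913 = 0.039097

Final: 0.039097


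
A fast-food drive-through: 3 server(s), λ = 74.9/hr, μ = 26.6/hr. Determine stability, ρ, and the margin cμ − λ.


Total capacity cμ = 3·26.6 = 79.80/hr
ρ = λ/(cμ) = 74.9/79.80 = 0.9386
Stable ⇔ ρ < 1: YES
Spare capacity = cμ − λ = 79.80 − 74.9 = 4.90/hr

Final: ρ = 0.9386; stable; margin = 4.90/hr


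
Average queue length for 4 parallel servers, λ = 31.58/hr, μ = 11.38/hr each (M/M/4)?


a = λ/μ = 2.7750; ρ = a/4 = 0.6938
P₀ = 0.051932
Lq = P₀·a^c·ρ / (c!·(1−ρ)²) = 0.051932·59.30338·0.6938/(24·0.09378)
= 0.94927

Final: 0.94927


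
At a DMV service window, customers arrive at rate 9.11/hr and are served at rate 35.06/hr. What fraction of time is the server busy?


ρ = λ/μ = 9.11/35.06 = 0.2598

Final: 0.2598


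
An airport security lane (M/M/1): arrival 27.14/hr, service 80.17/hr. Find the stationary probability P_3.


ρ = 27.14/80.17 = 0.3385
P_n = (1−ρ)·ρ^n = (1 − 0.3385)·0.3385^3 = 0.6615·0.038797 = 0.025663

Final: 0.025663


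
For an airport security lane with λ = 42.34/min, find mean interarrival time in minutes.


Mean interarrival time = 1/λ = 1/42.34 minute = 0.02362 minute
In minutes: 0.02362 × 1 = 0.02362 min

Final: 0.02362 min


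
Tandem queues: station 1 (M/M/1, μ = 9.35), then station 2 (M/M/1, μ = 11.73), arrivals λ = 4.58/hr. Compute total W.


Each node sees arrival rate λ = 4.58/hr (tandem ⇒ throughput preserved).
W₁ = 1/(μ₁−λ) = 1/(9.35−4.58) = 0.20964 hr
W₂ = 1/(μ₂−λ) = 1/(11.73−4.58) = 0.13986 hr
W_total = W₁ + W₂ = 0.20964 + 0.13986 = 0.34950 hr

Final: 0.34950 hr


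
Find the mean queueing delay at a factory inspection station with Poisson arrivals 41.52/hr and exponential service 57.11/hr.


ρ = 41.52/57.11 = 0.7270
Wq = ρ/(μ−λ) = 0.7270/(57.11 − 41.52) = 0.7270/15.59 = 0.04663 hr

Final: 0.04663 hr


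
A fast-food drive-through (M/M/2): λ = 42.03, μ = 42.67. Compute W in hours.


a = 0.9850; ρ = 0.4925; P₀ = 0.340033
Lq = P₀·a^c·ρ/(c!(1−ρ)²) = 0.31543
Wq = Lq/λ = 0.31543/42.03 = 0.007505 hr
W = Wq + 1/μ = 0.007505 + 0.02344 = 0.03094 hr

Final: 0.03094 hr


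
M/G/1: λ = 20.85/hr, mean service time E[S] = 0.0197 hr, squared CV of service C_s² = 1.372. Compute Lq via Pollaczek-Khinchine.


ρ = λ·E[S] = 20.85·0.0197 = 0.4107
Lq = ρ²(1+C_s²)/(2(1−ρ)) = 0.1687·(1+1.372)/(2·0.5893)
= 0.1687·2.3720/1.1785 = 0.33957

Final: 0.33957


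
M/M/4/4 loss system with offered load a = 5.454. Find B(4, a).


B(c,a) = (a^c/c!) / Σ_{k=0}^{c} a^k/k!
a^4/4! = 36.867976
Σ terms (k=0..4): 1.00000 + 5.45400 + 14.87306 + 27.03922 + 36.86798 = 85.234253
B = 36.867976/85.234253 = 0.432549

Final: 0.432549


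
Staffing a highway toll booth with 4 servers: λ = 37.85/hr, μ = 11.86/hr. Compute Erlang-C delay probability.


a = λ/μ = 3.1914; ρ = a/4 = 0.7978
P₀ = 0.027714 (from M/M/c formula)
C(c,a) = [a^c/(c!(1−ρ))]·P₀ = [103.73487/(24·0.2022)]·0.027714
= 21.38157·0.027714 = 0.592568

Final: 0.592568


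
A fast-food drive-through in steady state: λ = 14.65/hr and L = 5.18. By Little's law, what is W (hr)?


W = L/λ = 5.18/14.65 = 0.3536 hr

Final: 0.3536 hr


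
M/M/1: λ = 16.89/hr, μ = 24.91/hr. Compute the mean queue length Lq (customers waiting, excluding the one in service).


ρ = 16.89/24.91 = 0.6780
Lq = ρ²/(1−ρ) = 0.4597/0.3220 = 1.4279

Final: 1.4279


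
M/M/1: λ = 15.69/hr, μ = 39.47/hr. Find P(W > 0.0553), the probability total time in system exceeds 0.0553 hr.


W ~ Exponential(μ−λ) for M/M/1.
μ − λ = 39.47 − 15.69 = 23.7800
P(W > t) = e^{−(μ−λ)t} = e^{−1.3150} = 0.268465

Final: 0.268465


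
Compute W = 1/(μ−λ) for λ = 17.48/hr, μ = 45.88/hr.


W = 1/(μ−λ) = 1/(45.88 − 17.48) = 1/28.40 = 0.03521 hr

Final: 0.03521 hr


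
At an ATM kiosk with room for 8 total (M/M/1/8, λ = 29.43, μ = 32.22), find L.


ρ = 29.43/32.22 = 0.9134
L = ρ[1 − (K+1)ρ^K + Kρ^(K+1)] / [(1−ρ)(1−ρ^(K+1))]
Numerator: 0.9134·(1 − 9·0.484527 + 8·0.442571) = 0.164252
Denominator: (0.08659)·(0.557429) = 0.048269
L = 0.164252/0.048269 = 3.4028

Final: 3.4028


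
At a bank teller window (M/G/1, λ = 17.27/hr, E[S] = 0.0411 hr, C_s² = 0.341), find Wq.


ρ = λ·E[S] = 17.27·0.0411 = 0.7098
E[S²] = E[S]²(1+C_s²) = 0.0411²·(1+0.341) = 0.002265
Wq = λ·E[S²]/(2(1−ρ)) = 17.27·0.002265/(2·0.2902) = 0.06740 hr

Final: 0.06740 hr


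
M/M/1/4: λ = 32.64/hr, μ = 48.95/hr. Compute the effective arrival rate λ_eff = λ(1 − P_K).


ρ = 0.6668; P_K = (1−ρ)ρ^4/(1−ρ^5) = 0.075872
λ_eff = λ(1 − P_K) = 32.64·(1 − 0.075872) = 32.64·0.924128 = 30.1635 /hr

Final: 30.1635 /hr


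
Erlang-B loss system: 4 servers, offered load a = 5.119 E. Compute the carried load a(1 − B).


B(4,5.119) = 0.407628 (Erlang-B)
Carried load = a(1 − B) = 5.119·(1 − 0.407628) = 5.119·0.592372 = 3.0324 E

Final: 3.0324 Erlangs


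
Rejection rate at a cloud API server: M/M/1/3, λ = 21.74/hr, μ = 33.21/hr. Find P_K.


ρ = λ/μ = 21.74/33.21 = 0.6546
P_K = (1−ρ)ρ^K/(1−ρ^(K+1)) = (0.3454·0.280525)/(1 − 0.183638)
= 0.096887/0.816362 = 0.118682

Final: 0.118682


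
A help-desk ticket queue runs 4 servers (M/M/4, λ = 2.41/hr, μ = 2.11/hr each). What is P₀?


a = λ/μ = 2.41/2.11 = 1.1422; ρ = a/c = 0.2855
Σ_{k=0}^{3} a^k/k! (terms k=0..3) = 1.00000 + 1.14218 + 0.65229 + 0.24834 = 3.04281
Tail: a^4/(4!(1−ρ)) = 1.70192/(24·0.7145) = 0.09925
P₀ = 1/(3.04281 + 0.09925) = 1/3.14207 = 0.318262

Final: 0.318262


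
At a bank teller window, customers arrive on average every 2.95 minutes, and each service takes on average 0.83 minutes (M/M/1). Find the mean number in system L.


λ = 60/2.95 = 20.3390 /hr
μ = 60/0.83 = 72.2892 /hr
ρ = λ/μ = 20.3390/72.2892 = 0.2814
L = ρ/(1−ρ) = 0.2814/0.7186 = 0.3915

Final: 0.3915


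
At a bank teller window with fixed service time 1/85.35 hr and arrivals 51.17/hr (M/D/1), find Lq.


ρ = 51.17/85.35 = 0.5995
M/D/1: Lq = ρ²/(2(1−ρ)) = 0.3594/(2·0.4005) = 0.44877

Final: 0.44877


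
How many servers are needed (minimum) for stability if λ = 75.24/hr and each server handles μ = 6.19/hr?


Stability requires cμ > λ ⇔ c > λ/μ.
λ/μ = 75.24/6.19 = 12.1551
Minimum integer c = ⌊12.1551⌋ + 1 = 13
Check: 13·6.19 = 80.47 > 75.24, while 12·6.19 = 74.28 ≤ 75.24

Final: 13 servers


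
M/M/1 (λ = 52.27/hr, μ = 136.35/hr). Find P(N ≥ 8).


ρ = 52.27/136.35 = 0.3834
P(N ≥ n) = ρ^n = 0.3834^8 = 0.0004664

Final: 0.0004664


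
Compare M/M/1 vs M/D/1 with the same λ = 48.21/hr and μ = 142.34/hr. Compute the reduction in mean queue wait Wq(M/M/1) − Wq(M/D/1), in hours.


ρ = 48.21/142.34 = 0.3387
Wq(M/M/1) = ρ/(μ−λ) = 0.3387/94.13 = 0.003598 hr
Wq(M/D/1) = ρ/(2(μ−λ)) = 0.001799 hr
Savings = 0.003598 − 0.001799 = 0.001799 hr

Final: 0.001799 hr


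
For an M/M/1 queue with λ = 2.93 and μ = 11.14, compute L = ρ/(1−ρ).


ρ = λ/μ = 2.93/11.14 = 0.2630
L = ρ/(1−ρ) = 0.2630/(1 − 0.2630) = 0.2630/0.7370 = 0.3569

Final: 0.3569


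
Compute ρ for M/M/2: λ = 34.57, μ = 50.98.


ρ = λ/(cμ) = 34.57/(2·50.98) = 34.57/101.96 = 0.3391

Final: 0.3391


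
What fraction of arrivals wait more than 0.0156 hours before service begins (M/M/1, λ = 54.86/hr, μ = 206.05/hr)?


ρ = 54.86/206.05 = 0.2662
P(Wq > t) = ρ·e^{−(μ−λ)t} = 0.2662·e^{−2.3586}
= 0.2662·0.094556 = 0.025175

Final: 0.025175


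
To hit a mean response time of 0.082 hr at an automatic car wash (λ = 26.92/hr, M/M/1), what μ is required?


W = 1/(μ−λ) ⇒ μ − λ = 1/W = 1/0.082 = 12.1951
μ = λ + 1/W = 26.92 + 12.1951 = 39.1151 per hr

Final: 39.1151 /hr


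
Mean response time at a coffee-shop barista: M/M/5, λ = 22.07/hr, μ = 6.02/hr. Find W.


a = 3.6661; ρ = 0.7332; P₀ = 0.020915
Lq = P₀·a^c·ρ/(c!(1−ρ)²) = 1.18917
Wq = Lq/λ = 1.18917/22.07 = 0.05388 hr
W = Wq + 1/μ = 0.05388 + 0.16611 = 0.21999 hr

Final: 0.21999 hr


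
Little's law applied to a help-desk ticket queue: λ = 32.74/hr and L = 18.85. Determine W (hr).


W = L/λ = 18.85/32.74 = 0.5757 hr

Final: 0.5757 hr


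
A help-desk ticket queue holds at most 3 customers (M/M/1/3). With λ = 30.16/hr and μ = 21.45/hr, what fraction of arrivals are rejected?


ρ = λ/μ = 30.16/21.45 = 1.4061
P_K = (1−ρ)ρ^K/(1−ρ^(K+1)) = (-0.4061·2.779791)/(1 − 3.908554)
= -1.128764/-2.908554 = 0.388084

Final: 0.388084


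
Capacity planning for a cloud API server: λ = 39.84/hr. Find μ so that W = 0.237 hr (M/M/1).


W = 1/(μ−λ) ⇒ μ − λ = 1/W = 1/0.237 = 4.2194
μ = λ + 1/W = 39.84 + 4.2194 = 44.0594 per hr

Final: 44.0594 /hr


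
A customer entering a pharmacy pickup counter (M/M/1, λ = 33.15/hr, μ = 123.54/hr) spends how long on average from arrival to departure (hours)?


W = 1/(μ−λ) = 1/(123.54 − 33.15) = 1/90.39 = 0.01106 hr

Final: 0.01106 hr


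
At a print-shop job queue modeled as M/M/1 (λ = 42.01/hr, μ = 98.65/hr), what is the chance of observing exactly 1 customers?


ρ = 42.01/98.65 = 0.4258
P_n = (1−ρ)·ρ^n = (1 − 0.4258)·0.4258^1 = 0.5742·0.425849 = 0.244502

Final: 0.244502


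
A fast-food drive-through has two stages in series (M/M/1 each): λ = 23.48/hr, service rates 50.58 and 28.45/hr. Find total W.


Each node sees arrival rate λ = 23.48/hr (tandem ⇒ throughput preserved).
W₁ = 1/(μ₁−λ) = 1/(50.58−23.48) = 0.03690 hr
W₂ = 1/(μ₂−λ) = 1/(28.45−23.48) = 0.20121 hr
W_total = W₁ + W₂ = 0.03690 + 0.20121 = 0.23811 hr

Final: 0.23811 hr


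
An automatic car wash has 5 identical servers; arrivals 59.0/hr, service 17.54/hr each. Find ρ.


ρ = λ/(cμ) = 59.0/(5·17.54) = 59.0/87.70 = 0.6727

Final: 0.6727


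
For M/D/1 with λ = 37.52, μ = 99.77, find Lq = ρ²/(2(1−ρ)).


ρ = 37.52/99.77 = 0.3761
M/D/1: Lq = ρ²/(2(1−ρ)) = 0.1414/(2·0.6239) = 0.11333

Final: 0.11333


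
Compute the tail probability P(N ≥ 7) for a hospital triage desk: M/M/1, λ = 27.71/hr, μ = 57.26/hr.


ρ = 27.71/57.26 = 0.4839
P(N ≥ n) = ρ^n = 0.4839^7 = 0.006216

Final: 0.006216


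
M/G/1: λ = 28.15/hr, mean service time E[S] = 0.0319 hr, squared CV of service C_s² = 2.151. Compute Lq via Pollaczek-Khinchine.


ρ = λ·E[S] = 28.15·0.0319 = 0.8980
Lq = ρ²(1+C_s²)/(2(1−ρ)) = 0.8064·(1+2.151)/(2·0.1020)
= 0.8064·3.1510/0.2040 = 12.45353

Final: 12.45353


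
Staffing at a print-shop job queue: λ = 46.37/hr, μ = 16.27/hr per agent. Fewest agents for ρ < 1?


Stability requires cμ > λ ⇔ c > λ/μ.
λ/μ = 46.37/16.27 = 2.8500
Minimum integer c = ⌊2.8500⌋ + 1 = 3
Check: 3·16.27 = 48.81 > 46.37, while 2·16.27 = 32.54 ≤ 46.37

Final: 3 servers


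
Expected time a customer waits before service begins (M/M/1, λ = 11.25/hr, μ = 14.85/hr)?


ρ = 11.25/14.85 = 0.7576
Wq = ρ/(μ−λ) = 0.7576/(14.85 − 11.25) = 0.7576/3.60 = 0.2104 hr

Final: 0.2104 hr


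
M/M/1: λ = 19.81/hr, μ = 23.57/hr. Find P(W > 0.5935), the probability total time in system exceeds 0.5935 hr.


W ~ Exponential(μ−λ) for M/M/1.
μ − λ = 23.57 − 19.81 = 3.7600
P(W > t) = e^{−(μ−λ)t} = e^{−2.2316} = 0.107361

Final: 0.107361


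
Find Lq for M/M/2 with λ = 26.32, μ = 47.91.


a = λ/μ = 0.5494; ρ = a/2 = 0.2747
P₀ = 0.569019
Lq = P₀·a^c·ρ / (c!·(1−ρ)²) = 0.569019·0.30180·0.2747/(2·0.52609)
= 0.04483

Final: 0.04483


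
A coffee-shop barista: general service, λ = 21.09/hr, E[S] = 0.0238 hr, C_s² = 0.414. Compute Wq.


ρ = λ·E[S] = 21.09·0.0238 = 0.5019
E[S²] = E[S]²(1+C_s²) = 0.0238²·(1+0.414) = 0.0008009
Wq = λ·E[S²]/(2(1−ρ)) = 21.09·0.0008009/(2·0.4981) = 0.01696 hr

Final: 0.01696 hr


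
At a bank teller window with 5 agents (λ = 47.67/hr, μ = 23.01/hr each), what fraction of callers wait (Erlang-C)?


a = λ/μ = 2.0717; ρ = a/5 = 0.4143
P₀ = 0.124841 (from M/M/c formula)
C(c,a) = [a^c/(c!(1−ρ))]·P₀ = [38.16301/(120·0.5857)]·0.124841
= 0.54302·0.124841 = 0.067791

Final: 0.067791


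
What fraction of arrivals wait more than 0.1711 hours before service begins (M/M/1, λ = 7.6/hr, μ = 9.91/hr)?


ρ = 7.6/9.91 = 0.7669
P(Wq > t) = ρ·e^{−(μ−λ)t} = 0.7669·e^{−0.3952}
= 0.7669·0.673518 = 0.516522

Final: 0.516522


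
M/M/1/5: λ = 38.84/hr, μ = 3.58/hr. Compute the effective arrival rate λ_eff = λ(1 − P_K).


ρ = 10.8492; P_K = (1−ρ)ρ^5/(1−ρ^6) = 0.907828
λ_eff = λ(1 − P_K) = 38.84·(1 − 0.907828) = 38.84·0.092172 = 3.5800 /hr

Final: 3.5800 /hr


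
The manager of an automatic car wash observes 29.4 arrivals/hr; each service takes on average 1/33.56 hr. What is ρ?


ρ = λ/μ = 29.4/33.56 = 0.8760

Final: 0.8760


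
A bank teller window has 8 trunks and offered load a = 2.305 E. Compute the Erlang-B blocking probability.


B(c,a) = (a^c/c!) / Σ_{k=0}^{c} a^k/k!
a^8/8! = 0.019763
Σ terms (k=0..8): 1.00000 + 2.30500 + 2.65651 + 2.04109 + 1.17618 + 0.54222 + 0.20830 + 0.06859 + 0.01976 = 10.017649
B = 0.019763/10.017649 = 0.001973

Final: 0.001973


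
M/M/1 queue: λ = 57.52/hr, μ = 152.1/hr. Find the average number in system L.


ρ = λ/μ = 57.52/152.1 = 0.3782
L = ρ/(1−ρ) = 0.3782/(1 − 0.3782) = 0.3782/0.6218 = 0.6082

Final: 0.6082


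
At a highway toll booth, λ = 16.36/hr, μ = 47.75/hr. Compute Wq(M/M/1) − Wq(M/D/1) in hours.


ρ = 16.36/47.75 = 0.3426
Wq(M/M/1) = ρ/(μ−λ) = 0.3426/31.39 = 0.01091 hr
Wq(M/D/1) = ρ/(2(μ−λ)) = 0.005457 hr
Savings = 0.01091 − 0.005457 = 0.005457 hr

Final: 0.005457 hr


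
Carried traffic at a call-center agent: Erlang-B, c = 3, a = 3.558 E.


B(3,3.558) = 0.408107 (Erlang-B)
Carried load = a(1 − B) = 3.558·(1 − 0.408107) = 3.558·0.591893 = 2.1060 E

Final: 2.1060 Erlangs


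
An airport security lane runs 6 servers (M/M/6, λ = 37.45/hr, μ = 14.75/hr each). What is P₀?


a = λ/μ = 37.45/14.75 = 2.5390; ρ = a/c = 0.4232
Σ_{k=0}^{5} a^k/k! (terms k=0..5) = 1.00000 + 2.53898 + 3.22322 + 2.72790 + 1.73152 + 0.87926 = 12.10088
Tail: a^6/(6!(1−ρ)) = 267.89142/(720·0.5768) = 0.64502
P₀ = 1/(12.10088 + 0.64502) = 1/12.74590 = 0.078457

Final: 0.078457


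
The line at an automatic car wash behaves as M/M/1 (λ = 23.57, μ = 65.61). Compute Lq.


ρ = 23.57/65.61 = 0.3592
Lq = ρ²/(1−ρ) = 0.1291/0.6408 = 0.2014

Final: 0.2014


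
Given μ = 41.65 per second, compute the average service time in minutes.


Mean service time = 1/μ = 1/41.65 second = 0.02401 second
In minutes: 0.02401 × 0.0166667 = 0.0004002 min

Final: 0.0004002 min


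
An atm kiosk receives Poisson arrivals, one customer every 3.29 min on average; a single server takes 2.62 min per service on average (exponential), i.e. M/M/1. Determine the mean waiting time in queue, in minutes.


λ = 60/3.29 = 18.2371 /hr
μ = 60/2.62 = 22.9008 /hr
ρ = λ/μ = 18.2371/22.9008 = 0.7964
Wq = ρ/(μ−λ) = 0.7964/(22.9008−18.2371) = 0.17076 hr
In minutes: 0.17076·60 = 10.245 min

Final: 10.245 min


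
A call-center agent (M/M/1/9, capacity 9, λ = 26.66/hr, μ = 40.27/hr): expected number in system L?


ρ = 26.66/40.27 = 0.6620
L = ρ[1 − (K+1)ρ^K + Kρ^(K+1)] / [(1−ρ)(1−ρ^(K+1))]
Numerator: 0.6620·(1 − 10·0.024429 + 9·0.016173) = 0.596665
Denominator: (0.3380)·(0.983827) = 0.332503
L = 0.596665/0.332503 = 1.7945

Final: 1.7945


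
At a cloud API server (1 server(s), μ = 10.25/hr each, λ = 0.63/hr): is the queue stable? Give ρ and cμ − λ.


Total capacity cμ = 1·10.25 = 10.25/hr
ρ = λ/(cμ) = 0.63/10.25 = 0.06146
Stable ⇔ ρ < 1: YES
Spare capacity = cμ − λ = 10.25 − 0.63 = 9.62/hr

Final: ρ = 0.06146; stable; margin = 9.62/hr


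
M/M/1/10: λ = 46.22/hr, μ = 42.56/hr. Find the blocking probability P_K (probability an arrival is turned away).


ρ = λ/μ = 46.22/42.56 = 1.0860
P_K = (1−ρ)ρ^K/(1−ρ^(K+1)) = (-0.08600·2.281830)/(1 − 2.478058)
= -0.196229/-1.478058 = 0.132761

Final: 0.132761


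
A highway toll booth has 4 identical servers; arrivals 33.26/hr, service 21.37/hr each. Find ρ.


ρ = λ/(cμ) = 33.26/(4·21.37) = 33.26/85.48 = 0.3891

Final: 0.3891


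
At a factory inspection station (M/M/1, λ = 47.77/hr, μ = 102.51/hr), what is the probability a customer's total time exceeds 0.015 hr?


W ~ Exponential(μ−λ) for M/M/1.
μ − λ = 102.51 − 47.77 = 54.7400
P(W > t) = e^{−(μ−λ)t} = e^{−0.8211} = 0.439947

Final: 0.439947


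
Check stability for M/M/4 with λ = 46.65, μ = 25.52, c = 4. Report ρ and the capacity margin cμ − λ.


Total capacity cμ = 4·25.52 = 102.08/hr
ρ = λ/(cμ) = 46.65/102.08 = 0.4570
Stable ⇔ ρ < 1: YES
Spare capacity = cμ − λ = 102.08 − 46.65 = 55.43/hr

Final: ρ = 0.4570; stable; margin = 55.43/hr


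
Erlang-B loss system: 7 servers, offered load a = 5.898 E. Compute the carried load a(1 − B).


B(7,5.898) = 0.178411 (Erlang-B)
Carried load = a(1 − B) = 5.898·(1 − 0.178411) = 5.898·0.821589 = 4.8457 E

Final: 4.8457 Erlangs


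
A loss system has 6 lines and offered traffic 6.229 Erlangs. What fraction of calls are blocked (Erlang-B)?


B(c,a) = (a^c/c!) / Σ_{k=0}^{c} a^k/k!
a^6/6! = 81.129255
Σ terms (k=0..6): 1.00000 + 6.22900 + 19.40022 + 40.28132 + 62.72809 + 78.14666 + 81.12926 = 288.914550
B = 81.129255/288.914550 = 0.280807

Final: 0.280807


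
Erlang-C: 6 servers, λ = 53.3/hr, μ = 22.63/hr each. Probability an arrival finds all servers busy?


a = λ/μ = 2.3553; ρ = a/6 = 0.3925
P₀ = 0.094491 (from M/M/c formula)
C(c,a) = [a^c/(c!(1−ρ))]·P₀ = [170.70881/(720·0.6075)]·0.094491
= 0.39031·0.094491 = 0.036881

Final: 0.036881


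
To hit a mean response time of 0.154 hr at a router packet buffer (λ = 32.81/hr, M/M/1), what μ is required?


W = 1/(μ−λ) ⇒ μ − λ = 1/W = 1/0.154 = 6.4935
μ = λ + 1/W = 32.81 + 6.4935 = 39.3035 per hr

Final: 39.3035 /hr


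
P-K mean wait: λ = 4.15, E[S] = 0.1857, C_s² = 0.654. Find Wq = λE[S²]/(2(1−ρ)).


ρ = λ·E[S] = 4.15·0.1857 = 0.7707
E[S²] = E[S]²(1+C_s²) = 0.1857²·(1+0.654) = 0.057037
Wq = λ·E[S²]/(2(1−ρ)) = 4.15·0.057037/(2·0.2293) = 0.51605 hr

Final: 0.51605 hr


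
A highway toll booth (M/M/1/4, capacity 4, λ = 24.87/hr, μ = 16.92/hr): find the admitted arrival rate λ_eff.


ρ = 1.4699; P_K = (1−ρ)ρ^4/(1−ρ^5) = 0.374204
λ_eff = λ(1 − P_K) = 24.87·(1 − 0.374204) = 24.87·0.625796 = 15.5635 /hr

Final: 15.5635 /hr


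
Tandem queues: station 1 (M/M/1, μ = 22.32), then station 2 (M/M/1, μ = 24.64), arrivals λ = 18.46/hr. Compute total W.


Each node sees arrival rate λ = 18.46/hr (tandem ⇒ throughput preserved).
W₁ = 1/(μ₁−λ) = 1/(22.32−18.46) = 0.25907 hr
W₂ = 1/(μ₂−λ) = 1/(24.64−18.46) = 0.16181 hr
W_total = W₁ + W₂ = 0.25907 + 0.16181 = 0.42088 hr

Final: 0.42088 hr


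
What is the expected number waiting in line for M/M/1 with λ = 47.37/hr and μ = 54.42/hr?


ρ = 47.37/54.42 = 0.8705
Lq = ρ²/(1−ρ) = 0.7577/0.1295 = 5.8487

Final: 5.8487


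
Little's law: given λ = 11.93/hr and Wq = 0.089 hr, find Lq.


Lq = λWq = 11.93·0.089 = 1.0618

Final: 1.0618


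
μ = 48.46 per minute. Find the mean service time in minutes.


Mean service time = 1/μ = 1/48.46 minute = 0.02064 minute
In minutes: 0.02064 × 1 = 0.02064 min

Final: 0.02064 min


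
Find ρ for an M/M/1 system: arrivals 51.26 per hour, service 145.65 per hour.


ρ = λ/μ = 51.26/145.65 = 0.3519

Final: 0.3519


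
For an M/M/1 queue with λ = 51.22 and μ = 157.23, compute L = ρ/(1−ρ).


ρ = λ/μ = 51.22/157.23 = 0.3258
L = ρ/(1−ρ) = 0.3258/(1 − 0.3258) = 0.3258/0.6742 = 0.4832

Final: 0.4832


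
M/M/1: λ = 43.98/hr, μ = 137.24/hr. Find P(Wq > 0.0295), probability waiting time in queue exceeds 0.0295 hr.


ρ = 43.98/137.24 = 0.3205
P(Wq > t) = ρ·e^{−(μ−λ)t} = 0.3205·e^{−2.7512}
= 0.3205·0.063853 = 0.020462

Final: 0.020462


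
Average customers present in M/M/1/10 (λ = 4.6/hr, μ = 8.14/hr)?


ρ = 4.6/8.14 = 0.5651
L = ρ[1 − (K+1)ρ^K + Kρ^(K+1)] / [(1−ρ)(1−ρ^(K+1))]
Numerator: 0.5651·(1 − 11·0.003322 + 10·0.001877) = 0.555071
Denominator: (0.4349)·(0.998123) = 0.434073
L = 0.555071/0.434073 = 1.2787

Final: 1.2787


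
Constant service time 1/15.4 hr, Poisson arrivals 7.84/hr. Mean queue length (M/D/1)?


ρ = 7.84/15.4 = 0.5091
M/D/1: Lq = ρ²/(2(1−ρ)) = 0.2592/(2·0.4909) = 0.26397

Final: 0.26397


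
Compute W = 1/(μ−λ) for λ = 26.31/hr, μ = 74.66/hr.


W = 1/(μ−λ) = 1/(74.66 − 26.31) = 1/48.35 = 0.02068 hr

Final: 0.02068 hr


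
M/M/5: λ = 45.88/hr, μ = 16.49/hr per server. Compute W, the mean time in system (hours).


a = 2.7823; ρ = 0.5565; P₀ = 0.059270
Lq = P₀·a^c·ρ/(c!(1−ρ)²) = 0.23293
Wq = Lq/λ = 0.23293/45.88 = 0.005077 hr
W = Wq + 1/μ = 0.005077 + 0.06064 = 0.06572 hr

Final: 0.06572 hr


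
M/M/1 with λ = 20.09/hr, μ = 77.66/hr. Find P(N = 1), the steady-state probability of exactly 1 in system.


ρ = 20.09/77.66 = 0.2587
P_n = (1−ρ)·ρ^n = (1 − 0.2587)·0.2587^1 = 0.7413·0.258692 = 0.191770

Final: 0.191770


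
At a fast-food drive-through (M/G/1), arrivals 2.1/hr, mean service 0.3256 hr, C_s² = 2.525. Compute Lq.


ρ = λ·E[S] = 2.1·0.3256 = 0.6838
Lq = ρ²(1+C_s²)/(2(1−ρ)) = 0.4675·(1+2.525)/(2·0.3162)
= 0.4675·3.5250/0.6325 = 2.60567

Final: 2.60567


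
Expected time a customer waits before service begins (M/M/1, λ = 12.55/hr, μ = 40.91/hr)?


ρ = 12.55/40.91 = 0.3068
Wq = ρ/(μ−λ) = 0.3068/(40.91 − 12.55) = 0.3068/28.36 = 0.01082 hr

Final: 0.01082 hr


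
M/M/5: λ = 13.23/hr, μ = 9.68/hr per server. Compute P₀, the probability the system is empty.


a = λ/μ = 13.23/9.68 = 1.3667; ρ = a/c = 0.2733
Σ_{k=0}^{4} a^k/k! (terms k=0..4) = 1.00000 + 1.36674 + 0.93398 + 0.42550 + 0.14539 = 3.87161
Tail: a^5/(5!(1−ρ)) = 4.76895/(120·0.7267) = 0.05469
P₀ = 1/(3.87161 + 0.05469) = 1/3.92630 = 0.254693

Final: 0.254693


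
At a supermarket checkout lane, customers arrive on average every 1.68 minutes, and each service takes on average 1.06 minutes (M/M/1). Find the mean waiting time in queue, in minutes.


λ = 60/1.68 = 35.7143 /hr
μ = 60/1.06 = 56.6038 /hr
ρ = λ/μ = 35.7143/56.6038 = 0.6310
Wq = ρ/(μ−λ) = 0.6310/(56.6038−35.7143) = 0.03020 hr
In minutes: 0.03020·60 = 1.812 min

Final: 1.812 min


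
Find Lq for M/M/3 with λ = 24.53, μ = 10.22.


a = λ/μ = 2.4002; ρ = a/3 = 0.8001
P₀ = 0.056157
Lq = P₀·a^c·ρ / (c!·(1−ρ)²) = 0.056157·13.82738·0.8001/(6·0.03997)
= 2.59024

Final: 2.59024


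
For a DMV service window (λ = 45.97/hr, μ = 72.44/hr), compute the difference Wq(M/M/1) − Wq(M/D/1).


ρ = 45.97/72.44 = 0.6346
Wq(M/M/1) = ρ/(μ−λ) = 0.6346/26.47 = 0.02397 hr
Wq(M/D/1) = ρ/(2(μ−λ)) = 0.01199 hr
Savings = 0.02397 − 0.01199 = 0.01199 hr

Final: 0.01199 hr


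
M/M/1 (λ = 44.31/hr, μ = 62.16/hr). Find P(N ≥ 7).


ρ = 44.31/62.16 = 0.7128
P(N ≥ n) = ρ^n = 0.7128^7 = 0.093527

Final: 0.093527


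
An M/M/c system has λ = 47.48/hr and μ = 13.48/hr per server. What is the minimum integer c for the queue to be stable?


Stability requires cμ > λ ⇔ c > λ/μ.
λ/μ = 47.48/13.48 = 3.5223
Minimum integer c = ⌊3.5223⌋ + 1 = 4
Check: 4·13.48 = 53.92 > 47.48, while 3·13.48 = 40.44 ≤ 47.48

Final: 4 servers


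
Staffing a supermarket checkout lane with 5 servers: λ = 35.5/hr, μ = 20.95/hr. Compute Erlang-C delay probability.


a = λ/μ = 1.6945; ρ = a/5 = 0.3389
P₀ = 0.183125 (from M/M/c formula)
C(c,a) = [a^c/(c!(1−ρ))]·P₀ = [13.97081/(120·0.6611)]·0.183125
= 0.17611·0.183125 = 0.032249

Final: 0.032249


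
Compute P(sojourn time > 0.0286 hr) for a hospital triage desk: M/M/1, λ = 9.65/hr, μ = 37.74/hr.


W ~ Exponential(μ−λ) for M/M/1.
μ − λ = 37.74 − 9.65 = 28.0900
P(W > t) = e^{−(μ−λ)t} = e^{−0.8034} = 0.447815

Final: 0.447815


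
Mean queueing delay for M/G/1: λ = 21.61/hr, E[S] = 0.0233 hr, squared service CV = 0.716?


ρ = λ·E[S] = 21.61·0.0233 = 0.5035
E[S²] = E[S]²(1+C_s²) = 0.0233²·(1+0.716) = 0.0009316
Wq = λ·E[S²]/(2(1−ρ)) = 21.61·0.0009316/(2·0.4965) = 0.02027 hr

Final: 0.02027 hr


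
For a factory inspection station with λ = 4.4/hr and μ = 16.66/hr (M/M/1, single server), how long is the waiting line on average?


ρ = 4.4/16.66 = 0.2641
Lq = ρ²/(1−ρ) = 0.06975/0.7359 = 0.09479

Final: 0.09479


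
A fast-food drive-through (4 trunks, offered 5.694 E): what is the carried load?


B(4,5.694) = 0.449347 (Erlang-B)
Carried load = a(1 − B) = 5.694·(1 − 0.449347) = 5.694·0.550653 = 3.1354 E

Final: 3.1354 Erlangs
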